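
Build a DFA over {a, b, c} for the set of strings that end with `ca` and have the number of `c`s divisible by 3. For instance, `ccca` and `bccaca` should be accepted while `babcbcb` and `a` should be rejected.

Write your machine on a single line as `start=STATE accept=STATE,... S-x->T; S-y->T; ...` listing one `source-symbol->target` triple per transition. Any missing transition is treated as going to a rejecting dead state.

start=q0; accept=q8; q0-a->q0; q0-b->q0; q0-c->q1; q1-a->q2; q1-b->q3; q1-c->q4; q2-a->q3; q2-b->q3; q2-c->q4; q3-a->q3; q3-b->q3; q3-c->q4; q4-a->q5; q4-b->q6; q4-c->q7; q5-a->q6; q5-b->q6; q5-c->q7; q6-a->q6; q6-b->q6; q6-c->q7; q7-a->q8; q7-b->q0; q7-c->q1; q8-a->q0; q8-b->q0; q8-c->q1

Run two small machines in parallel and take their product. One (3 states) tracks how much of the suffix `ca` has currently been matched; the other (3 states) tracks the count of `c`s modulo 3. Each combined state is a pair, one component from each; accept when both components accept.
        a   b   c  
>  q0   q0  q0  q1 
   q1   q2  q3  q4 
   q2   q3  q3  q4 
   q3   q3  q3  q4 
   q4   q5  q6  q7 
   q5   q6  q6  q7 
   q6   q6  q6  q7 
   q7   q8  q0  q1 
 * q8   q0  q0  q1 
(> = start, * = accepting)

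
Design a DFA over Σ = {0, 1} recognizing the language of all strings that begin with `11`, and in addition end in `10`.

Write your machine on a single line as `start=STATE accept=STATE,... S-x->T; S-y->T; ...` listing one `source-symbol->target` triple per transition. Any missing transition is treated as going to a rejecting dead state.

Build one automaton per condition and run them in lockstep. One (4 states) tracks whether the input so far still matches the prefix `11`; the other (3 states) tracks how much of the suffix `10` has currently been matched. Each combined state is a pair, one component from each; accept when both components accept. Equivalent product states are then merged.
With 6 states:
        0   1  
>  q0   q1  q2 
   q1   q1  q1 
   q2   q1  q3 
   q3   q4  q3 
 * q4   q5  q3 
   q5   q5  q3 
(> = start, * = accepting)

start=q0; accept=q4; q0-0->q1; q0-1->q2; q1-0->q1; q1-1->q1; q2-0->q1; q2-1->q3; q3-0->q4; q3-1->q3; q4-0->q5; q4-1->q3; q5-0->q5; q5-1->q3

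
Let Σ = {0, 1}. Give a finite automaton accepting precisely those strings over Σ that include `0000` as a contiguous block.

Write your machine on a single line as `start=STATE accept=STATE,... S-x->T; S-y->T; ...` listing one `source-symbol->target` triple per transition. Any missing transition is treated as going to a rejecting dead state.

States q0..q3 record the length of the longest prefix of `0000` that matches the current input suffix. Reaching q4 means `0000` has been seen, and we stay there forever. Accept from q4.
A 5-state machine:
        0   1  
>  q0   q1  q0 
   q1   q2  q0 
   q2   q3  q0 
   q3   q4  q0 
 * q4   q4  q4 
(> = start, * = accepting)

start=q0; accept=q4; q0-0->q1; q0-1->q0; q1-0->q2; q1-1->q0; q2-0->q3; q2-1->q0; q3-0->q4; q3-1->q0; q4-0->q4; q4-1->q4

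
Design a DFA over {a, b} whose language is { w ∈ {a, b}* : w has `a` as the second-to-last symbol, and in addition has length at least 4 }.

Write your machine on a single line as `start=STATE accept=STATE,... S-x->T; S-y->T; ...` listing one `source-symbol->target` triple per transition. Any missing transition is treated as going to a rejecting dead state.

start=s0; accept=s4,s5; s0-a->s1; s0-b->s1; s1-a->s2; s1-b->s2; s2-a->s3; s2-b->s2; s3-a->s4; s3-b->s5; s4-a->s4; s4-b->s5; s5-a->s3; s5-b->s2

Build one automaton per condition and run them in lockstep. The first has 7 states tracking the last 2 symbols read; the second has 6 states tracking the input length, saturating at 5. A product state is a pair (one from each), accepting exactly when both do. After merging equivalent states the machine shrinks.
        a   b  
>  s0   s1  s1 
   s1   s2  s2 
   s2   s3  s2 
   s3   s4  s5 
 * s4   s4  s5 
 * s5   s3  s2 
(> = start, * = accepting)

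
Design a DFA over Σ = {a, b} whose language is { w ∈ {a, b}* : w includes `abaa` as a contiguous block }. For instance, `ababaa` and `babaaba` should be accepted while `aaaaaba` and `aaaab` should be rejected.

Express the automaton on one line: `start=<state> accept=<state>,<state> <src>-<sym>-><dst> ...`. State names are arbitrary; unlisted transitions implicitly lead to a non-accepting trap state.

start=q0 accept=q4 q0-a->q1 q0-b->q0 q1-a->q1 q1-b->q2 q2-a->q3 q2-b->q0 q3-a->q4 q3-b->q2 q4-a->q4 q4-b->q4

States q0..q3 record the length of the longest prefix of `abaa` that matches the current input suffix. Reaching q4 means `abaa` has been seen, and we stay there forever. Accept from q4.
        a   b  
>  q0   q1  q0 
   q1   q1  q2 
   q2   q3  q0 
   q3   q4  q2 
 * q4   q4  q4 
(> = start, * = accepting)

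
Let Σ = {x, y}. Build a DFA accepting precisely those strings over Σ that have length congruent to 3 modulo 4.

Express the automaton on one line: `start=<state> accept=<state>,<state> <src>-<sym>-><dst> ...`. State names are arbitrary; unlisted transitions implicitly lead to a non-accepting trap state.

Count input length modulo 4: every symbol advances one step around the cycle q0 → q1 → q2 → q3 → q0. Accept at q3.
With 4 states:
        x   y  
>  q0   q1  q1 
   q1   q2  q2 
   q2   q3  q3 
 * q3   q0  q0 
(> = start, * = accepting)

start=q0 accept=q3 q0-x->q1 q0-y->q1 q1-x->q2 q1-y->q2 q2-x->q3 q2-y->q3 q3-x->q0 q3-y->q0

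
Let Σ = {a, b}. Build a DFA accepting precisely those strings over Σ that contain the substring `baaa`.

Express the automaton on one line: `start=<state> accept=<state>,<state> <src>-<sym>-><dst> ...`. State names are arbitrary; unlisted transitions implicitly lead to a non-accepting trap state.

Track how much of `baaa` has been matched so far: state S0 is no progress, S4 is the absorbing accept state reached once `baaa` has occurred. Intermediate states record partial matches; on a mismatch, fall back to the longest reusable overlap.
With 5 states:
        a   b  
>  S0   S0  S1 
   S1   S2  S1 
   S2   S3  S1 
   S3   S4  S1 
 * S4   S4  S4 
(> = start, * = accepting)

start=S0 accept=S4 S0-a->S0 S0-b->S1 S1-a->S2 S1-b->S1 S2-a->S3 S2-b->S1 S3-a->S4 S3-b->S1 S4-a->S4 S4-b->S4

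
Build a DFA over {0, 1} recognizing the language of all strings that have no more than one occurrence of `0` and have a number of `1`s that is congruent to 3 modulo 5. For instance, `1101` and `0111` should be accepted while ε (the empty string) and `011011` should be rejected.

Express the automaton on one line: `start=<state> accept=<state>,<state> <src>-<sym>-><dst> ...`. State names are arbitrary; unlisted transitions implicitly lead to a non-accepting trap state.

start=q0 accept=q7,q8 q0-0->q1 q0-1->q2 q1-0->q3 q1-1->q4 q2-0->q4 q2-1->q5 q3-0->q3 q3-1->q3 q4-0->q3 q4-1->q6 q5-0->q6 q5-1->q7 q6-0->q3 q6-1->q8 q7-0->q8 q7-1->q9 q8-0->q3 q8-1->q10 q9-0->q10 q9-1->q0 q10-0->q3 q10-1->q1

Handle the two conditions separately and then intersect. The first has 3 states tracking the count of `0`s, saturating at 2; the second has 5 states tracking the count of `1`s modulo 5. A product state is a pair (one from each), accepting exactly when both do. Minimizing collapses redundant product states.
11 states suffice.
          0    1  
>  q0     q1   q2 
   q1     q3   q4 
   q2     q4   q5 
   q3     q3   q3 
   q4     q3   q6 
   q5     q6   q7 
   q6     q3   q8 
 * q7     q8   q9 
 * q8     q3  q10 
   q9    q10   q0 
   q10    q3   q1 
(> = start, * = accepting)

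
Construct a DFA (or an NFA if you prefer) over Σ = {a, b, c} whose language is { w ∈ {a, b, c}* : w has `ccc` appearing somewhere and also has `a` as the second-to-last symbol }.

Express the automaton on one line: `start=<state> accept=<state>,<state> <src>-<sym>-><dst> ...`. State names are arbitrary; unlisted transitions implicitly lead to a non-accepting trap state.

Build one automaton per condition and run them in lockstep. The first has 4 states tracking whether and how much of `ccc` has been seen; the second has 13 states tracking the last 2 symbols read. A product state is a pair (one from each), accepting exactly when both do.
22 states suffice.
          a    b    c  
>  q0     q1   q2   q3 
   q1     q4   q5   q6 
   q2     q7   q8   q9 
   q3    q10  q11  q12 
   q4     q4   q5   q6 
   q5     q7   q8   q9 
   q6    q10  q11  q12 
   q7     q4   q5   q6 
   q8     q7   q8   q9 
   q9    q10  q11  q12 
   q10    q4   q5   q6 
   q11    q7   q8   q9 
   q12   q10  q11  q13 
   q13   q14  q15  q13 
   q14   q16  q17  q18 
   q15   q19  q20  q21 
 * q16   q16  q17  q18 
 * q17   q19  q20  q21 
 * q18   q14  q15  q13 
   q19   q16  q17  q18 
   q20   q19  q20  q21 
   q21   q14  q15  q13 
(> = start, * = accepting)

start=q0 accept=q16,q17,q18 q0-a->q1 q0-b->q2 q0-c->q3 q1-a->q4 q1-b->q5 q1-c->q6 q2-a->q7 q2-b->q8 q2-c->q9 q3-a->q10 q3-b->q11 q3-c->q12 q4-a->q4 q4-b->q5 q4-c->q6 q5-a->q7 q5-b->q8 q5-c->q9 q6-a->q10 q6-b->q11 q6-c->q12 q7-a->q4 q7-b->q5 q7-c->q6 q8-a->q7 q8-b->q8 q8-c->q9 q9-a->q10 q9-b->q11 q9-c->q12 q10-a->q4 q10-b->q5 q10-c->q6 q11-a->q7 q11-b->q8 q11-c->q9 q12-a->q10 q12-b->q11 q12-c->q13 q13-a->q14 q13-b->q15 q13-c->q13 q14-a->q16 q14-b->q17 q14-c->q18 q15-a->q19 q15-b->q20 q15-c->q21 q16-a->q16 q16-b->q17 q16-c->q18 q17-a->q19 q17-b->q20 q17-c->q21 q18-a->q14 q18-b->q15 q18-c->q13 q19-a->q16 q19-b->q17 q19-c->q18 q20-a->q19 q20-b->q20 q20-c->q21 q21-a->q14 q21-b->q15 q21-c->q13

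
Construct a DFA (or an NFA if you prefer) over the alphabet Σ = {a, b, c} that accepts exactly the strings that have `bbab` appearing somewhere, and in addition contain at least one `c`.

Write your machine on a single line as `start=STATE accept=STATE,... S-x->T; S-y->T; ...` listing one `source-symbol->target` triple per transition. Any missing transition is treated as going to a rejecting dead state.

start=q0; accept=q12,q14; q0-a->q0; q0-b->q1; q0-c->q2; q1-a->q0; q1-b->q3; q1-c->q2; q2-a->q2; q2-b->q4; q2-c->q5; q3-a->q6; q3-b->q3; q3-c->q2; q4-a->q2; q4-b->q7; q4-c->q5; q5-a->q5; q5-b->q8; q5-c->q5; q6-a->q0; q6-b->q9; q6-c->q2; q7-a->q10; q7-b->q7; q7-c->q5; q8-a->q5; q8-b->q11; q8-c->q5; q9-a->q9; q9-b->q9; q9-c->q12; q10-a->q2; q10-b->q12; q10-c->q5; q11-a->q13; q11-b->q11; q11-c->q5; q12-a->q12; q12-b->q12; q12-c->q14; q13-a->q5; q13-b->q14; q13-c->q5; q14-a->q14; q14-b->q14; q14-c->q14

Build one automaton per condition and run them in lockstep. The first has 5 states tracking whether and how much of `bbab` has been seen; the second has 3 states tracking the count of `c`s, saturating at 2. A product state is a pair (one from each), accepting exactly when both do.
          a    b    c  
>  q0     q0   q1   q2 
   q1     q0   q3   q2 
   q2     q2   q4   q5 
   q3     q6   q3   q2 
   q4     q2   q7   q5 
   q5     q5   q8   q5 
   q6     q0   q9   q2 
   q7    q10   q7   q5 
   q8     q5  q11   q5 
   q9     q9   q9  q12 
   q10    q2  q12   q5 
   q11   q13  q11   q5 
 * q12   q12  q12  q14 
   q13    q5  q14   q5 
 * q14   q14  q14  q14 
(> = start, * = accepting)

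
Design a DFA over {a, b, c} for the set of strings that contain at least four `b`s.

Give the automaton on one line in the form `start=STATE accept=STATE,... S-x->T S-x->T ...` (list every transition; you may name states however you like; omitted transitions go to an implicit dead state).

start=q0 accept=q4,q5 q0-a->q0 q0-b->q1 q0-c->q0 q1-a->q1 q1-b->q2 q1-c->q1 q2-a->q2 q2-b->q3 q2-c->q2 q3-a->q3 q3-b->q4 q3-c->q3 q4-a->q4 q4-b->q5 q4-c->q4 q5-a->q5 q5-b->q5 q5-c->q5

Count `b`s, saturating at 5: states q0 through q4 mean 0 through 4 `b`s seen; q5 means more than 4. Each `b` increments (capped at q5); other symbols loop. Accept from {q4, q5}.
A 6-state machine:
        a   b   c  
>  q0   q0  q1  q0 
   q1   q1  q2  q1 
   q2   q2  q3  q2 
   q3   q3  q4  q3 
 * q4   q4  q5  q4 
 * q5   q5  q5  q5 
(> = start, * = accepting)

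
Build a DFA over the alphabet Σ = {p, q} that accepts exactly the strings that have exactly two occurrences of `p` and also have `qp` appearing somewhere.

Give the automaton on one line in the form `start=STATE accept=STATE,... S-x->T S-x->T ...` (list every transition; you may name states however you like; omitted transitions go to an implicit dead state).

Run two small machines in parallel and take their product. The first has 4 states tracking the count of `p`s, saturating at 3; the second has 3 states tracking whether and how much of `qp` has been seen. A product state is a pair (one from each), accepting exactly when both do. After merging equivalent states the machine shrinks.
With 6 states:
       p  q 
>  A   B  C 
   B   D  E 
   C   E  C 
   D   D  D 
   E   F  E 
 * F   D  F 
(> = start, * = accepting)

start=A accept=F A-p->B A-q->C B-p->D B-q->E C-p->E C-q->C D-p->D D-q->D E-p->F E-q->E F-p->D F-q->F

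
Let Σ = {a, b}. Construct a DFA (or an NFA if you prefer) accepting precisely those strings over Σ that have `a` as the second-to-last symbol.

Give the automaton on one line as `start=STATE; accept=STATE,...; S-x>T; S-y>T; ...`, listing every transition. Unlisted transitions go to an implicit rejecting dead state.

Because acceptance depends on a position counted from the end, the machine has to buffer the most recent 2 symbols. Make each state the string of the last up-to-2 symbols read; on input `x` shift the window left and append `x`. Accept when the buffered window has length 2 and begins with `a`.
        a   b  
>  S0   S1  S2 
   S1   S3  S4 
   S2   S5  S6 
 * S3   S3  S4 
 * S4   S5  S6 
   S5   S3  S4 
   S6   S5  S6 
(> = start, * = accepting)

start=S0; accept=S3,S4; S0-a>S1; S0-b>S2; S1-a>S3; S1-b>S4; S2-a>S5; S2-b>S6; S3-a>S3; S3-b>S4; S4-a>S5; S4-b>S6; S5-a>S3; S5-b>S4; S6-a>S5; S6-b>S6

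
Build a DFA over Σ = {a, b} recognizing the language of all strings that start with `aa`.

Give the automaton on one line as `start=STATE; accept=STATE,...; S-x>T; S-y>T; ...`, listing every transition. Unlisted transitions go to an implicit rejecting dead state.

Check the first 2 symbols one by one: q0 through q1 record how many have matched `aa` so far; any wrong symbol goes to the dead state q3. After all 2 match we enter the accepting sink q2.
With 4 states:
        a   b  
>  q0   q1  q3 
   q1   q2  q3 
 * q2   q2  q2 
   q3   q3  q3 
(> = start, * = accepting)

start=q0; accept=q2; q0-a>q1; q0-b>q3; q1-a>q2; q1-b>q3; q2-a>q2; q2-b>q2; q3-a>q3; q3-b>q3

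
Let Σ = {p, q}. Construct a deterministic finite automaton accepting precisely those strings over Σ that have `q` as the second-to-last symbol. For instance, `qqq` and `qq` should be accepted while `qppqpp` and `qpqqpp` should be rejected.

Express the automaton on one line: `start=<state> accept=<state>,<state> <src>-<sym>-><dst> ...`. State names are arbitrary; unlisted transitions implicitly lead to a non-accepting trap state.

Because acceptance depends on a position counted from the end, the machine has to buffer the most recent 2 symbols. Make each state the string of the last up-to-2 symbols read; on input `x` shift the window left and append `x`. Accept when the buffered window has length 2 and begins with `q`.
With 7 states:
       p  q 
>  A   B  C 
   B   D  E 
   C   F  G 
   D   D  E 
   E   F  G 
 * F   D  E 
 * G   F  G 
(> = start, * = accepting)

start=A accept=F,G A-p->B A-q->C B-p->D B-q->E C-p->F C-q->G D-p->D D-q->E E-p->F E-q->G F-p->D F-q->E G-p->F G-q->G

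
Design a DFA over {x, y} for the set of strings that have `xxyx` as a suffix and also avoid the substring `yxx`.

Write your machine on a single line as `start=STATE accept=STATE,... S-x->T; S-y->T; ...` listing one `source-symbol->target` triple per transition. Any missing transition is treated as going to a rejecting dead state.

Handle the two conditions separately and then intersect. The first has 5 states tracking how much of the suffix `xxyx` has currently been matched; the second has 4 states tracking partial matches of the forbidden pattern `yxx`. A product state is a pair (one from each), accepting exactly when both do. After merging equivalent states the machine shrinks.
A 6-state machine:
        x   y  
>  S0   S1  S2 
   S1   S3  S2 
   S2   S2  S2 
   S3   S3  S4 
   S4   S5  S2 
 * S5   S2  S2 
(> = start, * = accepting)

start=S0; accept=S5; S0-x->S1; S0-y->S2; S1-x->S3; S1-y->S2; S2-x->S2; S2-y->S2; S3-x->S3; S3-y->S4; S4-x->S5; S4-y->S2; S5-x->S2; S5-y->S2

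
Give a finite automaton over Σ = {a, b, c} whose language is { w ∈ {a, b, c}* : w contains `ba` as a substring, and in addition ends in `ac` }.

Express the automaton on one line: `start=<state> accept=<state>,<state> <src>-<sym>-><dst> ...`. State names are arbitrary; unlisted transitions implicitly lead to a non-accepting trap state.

start=S0 accept=S6 S0-a->S1 S0-b->S2 S0-c->S0 S1-a->S1 S1-b->S2 S1-c->S3 S2-a->S4 S2-b->S2 S2-c->S0 S3-a->S1 S3-b->S2 S3-c->S0 S4-a->S4 S4-b->S5 S4-c->S6 S5-a->S4 S5-b->S5 S5-c->S5 S6-a->S4 S6-b->S5 S6-c->S5

Run two small machines in parallel and take their product. One (3 states) tracks whether and how much of `ba` has been seen; the other (3 states) tracks how much of the suffix `ac` has currently been matched. Each combined state is a pair, one component from each; accept when both components accept.
A 7-state machine:
        a   b   c  
>  S0   S1  S2  S0 
   S1   S1  S2  S3 
   S2   S4  S2  S0 
   S3   S1  S2  S0 
   S4   S4  S5  S6 
   S5   S4  S5  S5 
 * S6   S4  S5  S5 
(> = start, * = accepting)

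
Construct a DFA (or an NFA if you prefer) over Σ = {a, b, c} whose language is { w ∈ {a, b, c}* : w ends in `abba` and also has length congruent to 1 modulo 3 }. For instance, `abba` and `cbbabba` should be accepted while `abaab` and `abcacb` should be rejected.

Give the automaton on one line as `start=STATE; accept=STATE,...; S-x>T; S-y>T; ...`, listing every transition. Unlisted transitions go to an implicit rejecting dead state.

start=q0; accept=q6; q0-a>q1; q0-b>q2; q0-c>q2; q1-a>q3; q1-b>q4; q1-c>q3; q2-a>q3; q2-b>q3; q2-c>q3; q3-a>q0; q3-b>q0; q3-c>q0; q4-a>q0; q4-b>q5; q4-c>q0; q5-a>q6; q5-b>q2; q5-c>q2; q6-a>q3; q6-b>q4; q6-c>q3

Build one automaton per condition and run them in lockstep. The first has 5 states tracking how much of the suffix `abba` has currently been matched; the second has 3 states tracking the input length modulo 3. A product state is a pair (one from each), accepting exactly when both do. After merging equivalent states the machine shrinks.
With 7 states:
        a   b   c  
>  q0   q1  q2  q2 
   q1   q3  q4  q3 
   q2   q3  q3  q3 
   q3   q0  q0  q0 
   q4   q0  q5  q0 
   q5   q6  q2  q2 
 * q6   q3  q4  q3 
(> = start, * = accepting)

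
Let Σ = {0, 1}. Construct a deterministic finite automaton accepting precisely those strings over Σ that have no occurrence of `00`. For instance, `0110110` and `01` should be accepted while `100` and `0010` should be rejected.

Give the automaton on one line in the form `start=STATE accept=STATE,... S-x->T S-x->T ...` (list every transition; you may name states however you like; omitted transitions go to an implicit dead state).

Track partial matches of the forbidden pattern `00`. State C is a dead state reached once `00` has occurred; every other state accepts. A means no part of `00` is currently matched.
A 3-state machine:
       0  1 
>* A   B  A 
 * B   C  A 
   C   C  C 
(> = start, * = accepting)

start=A accept=A,B A-0->B A-1->A B-0->C B-1->A C-0->C C-1->C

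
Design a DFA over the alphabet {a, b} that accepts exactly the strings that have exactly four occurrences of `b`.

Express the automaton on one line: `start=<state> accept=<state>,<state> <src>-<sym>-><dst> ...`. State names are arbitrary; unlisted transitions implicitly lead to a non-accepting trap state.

start=s0 accept=s4 s0-a->s0 s0-b->s1 s1-a->s1 s1-b->s2 s2-a->s2 s2-b->s3 s3-a->s3 s3-b->s4 s4-a->s4 s4-b->s5 s5-a->s5 s5-b->s5

Only the number of `b`s matters, and only up to 5. Make a chain s0 → s1 → s2 → s3 → s4 → s5 advanced by each `b` (with s5 absorbing); every other symbol self-loops. The accepting set is {s4}.
6 states suffice.
        a   b  
>  s0   s0  s1 
   s1   s1  s2 
   s2   s2  s3 
   s3   s3  s4 
 * s4   s4  s5 
   s5   s5  s5 
(> = start, * = accepting)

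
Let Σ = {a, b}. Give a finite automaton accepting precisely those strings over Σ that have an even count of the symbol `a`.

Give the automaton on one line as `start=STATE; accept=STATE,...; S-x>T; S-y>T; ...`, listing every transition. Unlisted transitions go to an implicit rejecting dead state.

The only thing that matters is how many `a`s have appeared, reduced mod 2. Use one state per residue: S0 for 0, …, S1 for 1. Reading `a` moves to the next residue; anything else stays put. S0 is accepting.
With 2 states:
        a   b  
>* S0   S1  S0 
   S1   S0  S1 
(> = start, * = accepting)

start=S0; accept=S0; S0-a>S1; S0-b>S0; S1-a>S0; S1-b>S1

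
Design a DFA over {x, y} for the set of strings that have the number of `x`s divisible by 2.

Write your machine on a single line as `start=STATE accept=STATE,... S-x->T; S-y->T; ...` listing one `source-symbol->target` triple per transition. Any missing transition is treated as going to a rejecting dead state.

Keep the running count of `x`s modulo 2: each `x` advances along the cycle q0 → q1 → q0 while other symbols loop. Accept at q0.
With 2 states:
        x   y  
>* q0   q1  q0 
   q1   q0  q1 
(> = start, * = accepting)

start=q0; accept=q0; q0-x->q1; q0-y->q0; q1-x->q0; q1-y->q1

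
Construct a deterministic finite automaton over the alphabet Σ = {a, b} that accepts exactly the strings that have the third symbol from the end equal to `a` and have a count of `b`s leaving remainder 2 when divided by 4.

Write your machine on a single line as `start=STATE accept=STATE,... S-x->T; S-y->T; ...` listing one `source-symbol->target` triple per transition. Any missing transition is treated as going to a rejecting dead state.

start=q0; accept=q6,q11,q12,q14; q0-a->q1; q0-b->q2; q1-a->q1; q1-b->q3; q2-a->q4; q2-b->q5; q3-a->q4; q3-b->q6; q4-a->q7; q4-b->q8; q5-a->q9; q5-b->q10; q6-a->q9; q6-b->q10; q7-a->q7; q7-b->q11; q8-a->q12; q8-b->q10; q9-a->q13; q9-b->q10; q10-a->q10; q10-b->q0; q11-a->q12; q11-b->q10; q12-a->q13; q12-b->q10; q13-a->q14; q13-b->q10; q14-a->q14; q14-b->q10

Run two small machines in parallel and take their product. One (15 states) tracks the last 3 symbols read; the other (4 states) tracks the count of `b`s modulo 4. Each combined state is a pair, one component from each; accept when both components accept. Equivalent product states are then merged.
A 15-state machine:
          a    b  
>  q0     q1   q2 
   q1     q1   q3 
   q2     q4   q5 
   q3     q4   q6 
   q4     q7   q8 
   q5     q9  q10 
 * q6     q9  q10 
   q7     q7  q11 
   q8    q12  q10 
   q9    q13  q10 
   q10   q10   q0 
 * q11   q12  q10 
 * q12   q13  q10 
   q13   q14  q10 
 * q14   q14  q10 
(> = start, * = accepting)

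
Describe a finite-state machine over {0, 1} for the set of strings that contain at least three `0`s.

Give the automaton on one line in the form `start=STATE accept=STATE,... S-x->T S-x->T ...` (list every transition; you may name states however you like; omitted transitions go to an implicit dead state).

start=q0 accept=q3,q4 q0-0->q1 q0-1->q0 q1-0->q2 q1-1->q1 q2-0->q3 q2-1->q2 q3-0->q4 q3-1->q3 q4-0->q4 q4-1->q4

Only the number of `0`s matters, and only up to 4. Make a chain q0 → q1 → q2 → q3 → q4 advanced by each `0` (with q4 absorbing); every other symbol self-loops. The accepting set is {q3, q4}.
5 states suffice.
        0   1  
>  q0   q1  q0 
   q1   q2  q1 
   q2   q3  q2 
 * q3   q4  q3 
 * q4   q4  q4 
(> = start, * = accepting)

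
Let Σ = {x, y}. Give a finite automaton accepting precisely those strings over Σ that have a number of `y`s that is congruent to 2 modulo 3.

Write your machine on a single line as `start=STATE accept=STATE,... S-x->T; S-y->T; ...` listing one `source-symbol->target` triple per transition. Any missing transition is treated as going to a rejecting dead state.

The only thing that matters is how many `y`s have appeared, reduced mod 3. Use one state per residue: q0 for 0, …, q2 for 2. Reading `y` moves to the next residue; anything else stays put. q2 is accepting.
A 3-state machine:
        x   y  
>  q0   q0  q1 
   q1   q1  q2 
 * q2   q2  q0 
(> = start, * = accepting)

start=q0; accept=q2; q0-x->q0; q0-y->q1; q1-x->q1; q1-y->q2; q2-x->q2; q2-y->q0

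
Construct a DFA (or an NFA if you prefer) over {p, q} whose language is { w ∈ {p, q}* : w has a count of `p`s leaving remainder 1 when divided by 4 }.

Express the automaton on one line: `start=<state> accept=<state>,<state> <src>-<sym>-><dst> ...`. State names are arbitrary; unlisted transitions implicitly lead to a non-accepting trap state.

start=A accept=B A-p->B A-q->A B-p->C B-q->B C-p->D C-q->C D-p->A D-q->D

The only thing that matters is how many `p`s have appeared, reduced mod 4. Use one state per residue: A for 0, …, D for 3. Reading `p` moves to the next residue; anything else stays put. B is accepting.
       p  q 
>  A   B  A 
 * B   C  B 
   C   D  C 
   D   A  D 
(> = start, * = accepting)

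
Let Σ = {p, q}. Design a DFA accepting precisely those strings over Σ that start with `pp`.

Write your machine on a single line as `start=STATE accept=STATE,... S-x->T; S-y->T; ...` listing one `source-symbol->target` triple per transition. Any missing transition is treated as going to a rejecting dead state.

Check the first 2 symbols one by one: A through B record how many have matched `pp` so far; any wrong symbol goes to the dead state D. After all 2 match we enter the accepting sink C.
4 states suffice.
       p  q 
>  A   B  D 
   B   C  D 
 * C   C  C 
   D   D  D 
(> = start, * = accepting)

start=A; accept=C; A-p->B; A-q->D; B-p->C; B-q->D; C-p->C; C-q->C; D-p->D; D-q->D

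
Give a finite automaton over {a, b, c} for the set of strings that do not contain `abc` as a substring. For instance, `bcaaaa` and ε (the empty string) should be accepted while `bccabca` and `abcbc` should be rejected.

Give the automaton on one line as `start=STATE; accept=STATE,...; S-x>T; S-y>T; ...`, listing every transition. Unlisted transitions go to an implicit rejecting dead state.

start=S0; accept=S0,S1,S2; S0-a>S1; S0-b>S0; S0-c>S0; S1-a>S1; S1-b>S2; S1-c>S0; S2-a>S1; S2-b>S0; S2-c>S3; S3-a>S3; S3-b>S3; S3-c>S3

Track partial matches of the forbidden pattern `abc`. State S3 is a dead state reached once `abc` has occurred; every other state accepts. S0 means no part of `abc` is currently matched.
A 4-state machine:
        a   b   c  
>* S0   S1  S0  S0 
 * S1   S1  S2  S0 
 * S2   S1  S0  S3 
   S3   S3  S3  S3 
(> = start, * = accepting)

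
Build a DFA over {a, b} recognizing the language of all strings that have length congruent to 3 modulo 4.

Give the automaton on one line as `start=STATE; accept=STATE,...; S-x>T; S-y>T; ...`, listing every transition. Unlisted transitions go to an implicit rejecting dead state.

start=q0; accept=q3; q0-a>q1; q0-b>q1; q1-a>q2; q1-b>q2; q2-a>q3; q2-b>q3; q3-a>q0; q3-b>q0

Only the length mod 4 matters, so use a 4-cycle: from any state, every input symbol moves to the next state, wrapping q3 back to q0. Mark q3 accepting.
        a   b  
>  q0   q1  q1 
   q1   q2  q2 
   q2   q3  q3 
 * q3   q0  q0 
(> = start, * = accepting)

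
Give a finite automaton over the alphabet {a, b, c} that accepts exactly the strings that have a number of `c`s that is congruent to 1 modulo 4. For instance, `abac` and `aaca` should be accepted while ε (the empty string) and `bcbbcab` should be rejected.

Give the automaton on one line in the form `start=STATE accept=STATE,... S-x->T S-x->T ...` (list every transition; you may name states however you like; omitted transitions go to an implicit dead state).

start=S0 accept=S1 S0-a->S0 S0-b->S0 S0-c->S1 S1-a->S1 S1-b->S1 S1-c->S2 S2-a->S2 S2-b->S2 S2-c->S3 S3-a->S3 S3-b->S3 S3-c->S0

Keep the running count of `c`s modulo 4: each `c` advances along the cycle S0 → S1 → S2 → S3 → S0 while other symbols loop. Accept at S1.
With 4 states:
        a   b   c  
>  S0   S0  S0  S1 
 * S1   S1  S1  S2 
   S2   S2  S2  S3 
   S3   S3  S3  S0 
(> = start, * = accepting)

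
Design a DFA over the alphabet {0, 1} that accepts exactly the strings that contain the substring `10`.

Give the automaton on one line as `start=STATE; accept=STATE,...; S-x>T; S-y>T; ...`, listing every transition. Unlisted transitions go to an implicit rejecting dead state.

start=q0; accept=q2; q0-0>q0; q0-1>q1; q1-0>q2; q1-1>q1; q2-0>q2; q2-1>q2

Track how much of `10` has been matched so far: state q0 is no progress, q2 is the absorbing accept state reached once `10` has occurred. Intermediate states record partial matches; on a mismatch, fall back to the longest reusable overlap.
With 3 states:
        0   1  
>  q0   q0  q1 
   q1   q2  q1 
 * q2   q2  q2 
(> = start, * = accepting)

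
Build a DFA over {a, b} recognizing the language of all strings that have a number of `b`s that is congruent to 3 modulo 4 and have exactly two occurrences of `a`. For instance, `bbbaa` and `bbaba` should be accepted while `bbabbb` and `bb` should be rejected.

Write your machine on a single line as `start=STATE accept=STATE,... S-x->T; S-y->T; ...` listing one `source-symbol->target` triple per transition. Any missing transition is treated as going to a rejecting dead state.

start=q0; accept=q14; q0-a->q1; q0-b->q2; q1-a->q3; q1-b->q4; q2-a->q4; q2-b->q5; q3-a->q6; q3-b->q7; q4-a->q7; q4-b->q8; q5-a->q8; q5-b->q9; q6-a->q6; q6-b->q10; q7-a->q10; q7-b->q11; q8-a->q11; q8-b->q12; q9-a->q12; q9-b->q0; q10-a->q10; q10-b->q13; q11-a->q13; q11-b->q14; q12-a->q14; q12-b->q1; q13-a->q13; q13-b->q15; q14-a->q15; q14-b->q3; q15-a->q15; q15-b->q6

Handle the two conditions separately and then intersect. One (4 states) tracks the count of `b`s modulo 4; the other (4 states) tracks the count of `a`s, saturating at 3. Each combined state is a pair, one component from each; accept when both components accept.
          a    b  
>  q0     q1   q2 
   q1     q3   q4 
   q2     q4   q5 
   q3     q6   q7 
   q4     q7   q8 
   q5     q8   q9 
   q6     q6  q10 
   q7    q10  q11 
   q8    q11  q12 
   q9    q12   q0 
   q10   q10  q13 
   q11   q13  q14 
   q12   q14   q1 
   q13   q13  q15 
 * q14   q15   q3 
   q15   q15   q6 
(> = start, * = accepting)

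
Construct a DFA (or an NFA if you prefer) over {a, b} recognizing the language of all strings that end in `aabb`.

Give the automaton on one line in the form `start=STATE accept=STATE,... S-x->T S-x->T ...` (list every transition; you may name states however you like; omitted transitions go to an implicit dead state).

start=S0 accept=S4 S0-a->S1 S0-b->S0 S1-a->S2 S1-b->S0 S2-a->S2 S2-b->S3 S3-a->S1 S3-b->S4 S4-a->S1 S4-b->S0

Remember how much of `aabb` the current input suffix matches. State S0 means no match yet; S1 means the last symbol is `a`; S2 means the last 2 symbols are `aa`; S3 means the last 3 symbols are `aab`; S4 means the last 4 symbols are `aabb`. Only S4 accepts. On a mismatch, fall back to the longest proper suffix that is still a prefix of `aabb`.
With 5 states:
        a   b  
>  S0   S1  S0 
   S1   S2  S0 
   S2   S2  S3 
   S3   S1  S4 
 * S4   S1  S0 
(> = start, * = accepting)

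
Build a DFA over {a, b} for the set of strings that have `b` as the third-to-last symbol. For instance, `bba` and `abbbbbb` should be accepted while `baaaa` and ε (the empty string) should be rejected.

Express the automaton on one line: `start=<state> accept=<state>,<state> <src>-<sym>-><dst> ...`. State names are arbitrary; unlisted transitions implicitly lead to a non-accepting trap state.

start=S0 accept=S11,S12,S13,S14 S0-a->S1 S0-b->S2 S1-a->S3 S1-b->S4 S2-a->S5 S2-b->S6 S3-a->S7 S3-b->S8 S4-a->S9 S4-b->S10 S5-a->S11 S5-b->S12 S6-a->S13 S6-b->S14 S7-a->S7 S7-b->S8 S8-a->S9 S8-b->S10 S9-a->S11 S9-b->S12 S10-a->S13 S10-b->S14 S11-a->S7 S11-b->S8 S12-a->S9 S12-b->S10 S13-a->S11 S13-b->S12 S14-a->S13 S14-b->S14

Because acceptance depends on a position counted from the end, the machine has to buffer the most recent 3 symbols. Make each state the string of the last up-to-3 symbols read; on input `x` shift the window left and append `x`. Accept when the buffered window has length 3 and begins with `b`.
15 states suffice.
          a    b  
>  S0     S1   S2 
   S1     S3   S4 
   S2     S5   S6 
   S3     S7   S8 
   S4     S9  S10 
   S5    S11  S12 
   S6    S13  S14 
   S7     S7   S8 
   S8     S9  S10 
   S9    S11  S12 
   S10   S13  S14 
 * S11    S7   S8 
 * S12    S9  S10 
 * S13   S11  S12 
 * S14   S13  S14 
(> = start, * = accepting)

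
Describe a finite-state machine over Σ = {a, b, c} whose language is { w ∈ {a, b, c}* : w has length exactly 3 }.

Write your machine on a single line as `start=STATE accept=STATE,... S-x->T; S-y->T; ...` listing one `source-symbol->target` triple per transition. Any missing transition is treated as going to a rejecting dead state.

start=q0; accept=q3; q0-a->q1; q0-b->q1; q0-c->q1; q1-a->q2; q1-b->q2; q1-c->q2; q2-a->q3; q2-b->q3; q2-c->q3; q3-a->q4; q3-b->q4; q3-c->q4; q4-a->q4; q4-b->q4; q4-c->q4

We only need to distinguish lengths 0, 1, …, 3, and '>3'. Chain q0 → q1 → q2 → q3 → q4 on every symbol, with q4 looping. Accepting states: {q3}.
        a   b   c  
>  q0   q1  q1  q1 
   q1   q2  q2  q2 
   q2   q3  q3  q3 
 * q3   q4  q4  q4 
   q4   q4  q4  q4 
(> = start, * = accepting)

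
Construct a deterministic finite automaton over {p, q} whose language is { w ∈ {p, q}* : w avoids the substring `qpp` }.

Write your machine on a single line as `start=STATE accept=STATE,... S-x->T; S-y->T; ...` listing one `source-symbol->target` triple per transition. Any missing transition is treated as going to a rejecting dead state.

start=s0; accept=s0,s1,s2; s0-p->s0; s0-q->s1; s1-p->s2; s1-q->s1; s2-p->s3; s2-q->s1; s3-p->s3; s3-q->s3

This is the complement of 'contains `qpp`'. Use the same substring-matching states — s0 through s3 holding how much of `qpp` has just been matched — but flip the accepting set: everything except the trap s3 accepts.
A 4-state machine:
        p   q  
>* s0   s0  s1 
 * s1   s2  s1 
 * s2   s3  s1 
   s3   s3  s3 
(> = start, * = accepting)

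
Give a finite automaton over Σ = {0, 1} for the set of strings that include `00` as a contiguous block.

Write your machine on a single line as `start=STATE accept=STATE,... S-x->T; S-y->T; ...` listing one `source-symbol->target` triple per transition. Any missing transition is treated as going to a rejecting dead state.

start=q0; accept=q2; q0-0->q1; q0-1->q0; q1-0->q2; q1-1->q0; q2-0->q2; q2-1->q2

Track how much of `00` has been matched so far: state q0 is no progress, q2 is the absorbing accept state reached once `00` has occurred. Intermediate states record partial matches; on a mismatch, fall back to the longest reusable overlap.
3 states suffice.
        0   1  
>  q0   q1  q0 
   q1   q2  q0 
 * q2   q2  q2 
(> = start, * = accepting)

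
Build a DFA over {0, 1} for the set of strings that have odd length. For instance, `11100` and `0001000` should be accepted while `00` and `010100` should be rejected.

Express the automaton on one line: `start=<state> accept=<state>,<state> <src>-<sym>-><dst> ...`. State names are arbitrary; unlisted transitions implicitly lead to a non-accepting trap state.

Count input length modulo 2: every symbol advances one step around the cycle S0 → S1 → S0. Accept at S1.
2 states suffice.
        0   1  
>  S0   S1  S1 
 * S1   S0  S0 
(> = start, * = accepting)

start=S0 accept=S1 S0-0->S1 S0-1->S1 S1-0->S0 S1-1->S0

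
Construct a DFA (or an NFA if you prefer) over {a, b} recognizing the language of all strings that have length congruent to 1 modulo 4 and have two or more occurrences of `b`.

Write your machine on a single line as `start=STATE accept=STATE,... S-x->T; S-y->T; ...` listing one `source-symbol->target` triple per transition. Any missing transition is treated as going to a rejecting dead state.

Run two small machines in parallel and take their product. The first has 4 states tracking the input length modulo 4; the second has 4 states tracking the count of `b`s, saturating at 3. A product state is a pair (one from each), accepting exactly when both do.
          a    b  
>  q0     q1   q2 
   q1     q3   q4 
   q2     q4   q5 
   q3     q6   q7 
   q4     q7   q8 
   q5     q8   q9 
   q6     q0  q10 
   q7    q10  q11 
   q8    q11  q12 
   q9    q12  q12 
   q10    q2  q13 
   q11   q13  q14 
   q12   q14  q14 
 * q13    q5  q15 
 * q14   q15  q15 
   q15    q9   q9 
(> = start, * = accepting)

start=q0; accept=q13,q14; q0-a->q1; q0-b->q2; q1-a->q3; q1-b->q4; q2-a->q4; q2-b->q5; q3-a->q6; q3-b->q7; q4-a->q7; q4-b->q8; q5-a->q8; q5-b->q9; q6-a->q0; q6-b->q10; q7-a->q10; q7-b->q11; q8-a->q11; q8-b->q12; q9-a->q12; q9-b->q12; q10-a->q2; q10-b->q13; q11-a->q13; q11-b->q14; q12-a->q14; q12-b->q14; q13-a->q5; q13-b->q15; q14-a->q15; q14-b->q15; q15-a->q9; q15-b->q9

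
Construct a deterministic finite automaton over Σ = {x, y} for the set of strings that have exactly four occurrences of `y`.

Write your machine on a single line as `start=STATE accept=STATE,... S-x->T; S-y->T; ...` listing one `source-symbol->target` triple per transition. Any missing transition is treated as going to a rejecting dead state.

start=A; accept=E; A-x->A; A-y->B; B-x->B; B-y->C; C-x->C; C-y->D; D-x->D; D-y->E; E-x->E; E-y->F; F-x->F; F-y->F

Only the number of `y`s matters, and only up to 5. Make a chain A → B → C → D → E → F advanced by each `y` (with F absorbing); every other symbol self-loops. The accepting set is {E}.
A 6-state machine:
       x  y 
>  A   A  B 
   B   B  C 
   C   C  D 
   D   D  E 
 * E   E  F 
   F   F  F 
(> = start, * = accepting)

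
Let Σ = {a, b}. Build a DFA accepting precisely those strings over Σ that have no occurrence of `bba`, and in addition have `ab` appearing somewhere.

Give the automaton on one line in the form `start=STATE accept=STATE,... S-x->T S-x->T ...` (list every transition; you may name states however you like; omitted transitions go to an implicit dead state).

start=q0 accept=q3,q5,q6 q0-a->q1 q0-b->q2 q1-a->q1 q1-b->q3 q2-a->q1 q2-b->q4 q3-a->q5 q3-b->q6 q4-a->q7 q4-b->q4 q5-a->q5 q5-b->q3 q6-a->q8 q6-b->q6 q7-a->q7 q7-b->q8 q8-a->q8 q8-b->q8

Handle the two conditions separately and then intersect. The first has 4 states tracking partial matches of the forbidden pattern `bba`; the second has 3 states tracking whether and how much of `ab` has been seen. A product state is a pair (one from each), accepting exactly when both do.
With 9 states:
        a   b  
>  q0   q1  q2 
   q1   q1  q3 
   q2   q1  q4 
 * q3   q5  q6 
   q4   q7  q4 
 * q5   q5  q3 
 * q6   q8  q6 
   q7   q7  q8 
   q8   q8  q8 
(> = start, * = accepting)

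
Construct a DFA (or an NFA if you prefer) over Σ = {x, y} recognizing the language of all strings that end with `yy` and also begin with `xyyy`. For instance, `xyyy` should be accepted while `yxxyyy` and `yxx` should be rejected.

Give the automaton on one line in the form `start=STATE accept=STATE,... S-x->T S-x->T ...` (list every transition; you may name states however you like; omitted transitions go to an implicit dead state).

start=q0 accept=q7 q0-x->q1 q0-y->q2 q1-x->q3 q1-y->q4 q2-x->q3 q2-y->q5 q3-x->q3 q3-y->q2 q4-x->q3 q4-y->q6 q5-x->q3 q5-y->q5 q6-x->q3 q6-y->q7 q7-x->q8 q7-y->q7 q8-x->q8 q8-y->q9 q9-x->q8 q9-y->q7

Run two small machines in parallel and take their product. One (3 states) tracks how much of the suffix `yy` has currently been matched; the other (6 states) tracks whether the input so far still matches the prefix `xyyy`. Each combined state is a pair, one component from each; accept when both components accept.
        x   y  
>  q0   q1  q2 
   q1   q3  q4 
   q2   q3  q5 
   q3   q3  q2 
   q4   q3  q6 
   q5   q3  q5 
   q6   q3  q7 
 * q7   q8  q7 
   q8   q8  q9 
   q9   q8  q7 
(> = start, * = accepting)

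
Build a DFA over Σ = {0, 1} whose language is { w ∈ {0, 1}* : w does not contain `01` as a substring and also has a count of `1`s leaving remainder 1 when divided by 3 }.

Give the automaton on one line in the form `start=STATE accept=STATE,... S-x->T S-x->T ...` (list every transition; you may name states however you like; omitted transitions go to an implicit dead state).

Handle the two conditions separately and then intersect. One (3 states) tracks partial matches of the forbidden pattern `01`; the other (3 states) tracks the count of `1`s modulo 3. Each combined state is a pair, one component from each; accept when both components accept.
        0   1  
>  q0   q1  q2 
   q1   q1  q3 
 * q2   q4  q5 
   q3   q3  q6 
 * q4   q4  q6 
   q5   q7  q0 
   q6   q6  q8 
   q7   q7  q8 
   q8   q8  q3 
(> = start, * = accepting)

start=q0 accept=q2,q4 q0-0->q1 q0-1->q2 q1-0->q1 q1-1->q3 q2-0->q4 q2-1->q5 q3-0->q3 q3-1->q6 q4-0->q4 q4-1->q6 q5-0->q7 q5-1->q0 q6-0->q6 q6-1->q8 q7-0->q7 q7-1->q8 q8-0->q8 q8-1->q3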